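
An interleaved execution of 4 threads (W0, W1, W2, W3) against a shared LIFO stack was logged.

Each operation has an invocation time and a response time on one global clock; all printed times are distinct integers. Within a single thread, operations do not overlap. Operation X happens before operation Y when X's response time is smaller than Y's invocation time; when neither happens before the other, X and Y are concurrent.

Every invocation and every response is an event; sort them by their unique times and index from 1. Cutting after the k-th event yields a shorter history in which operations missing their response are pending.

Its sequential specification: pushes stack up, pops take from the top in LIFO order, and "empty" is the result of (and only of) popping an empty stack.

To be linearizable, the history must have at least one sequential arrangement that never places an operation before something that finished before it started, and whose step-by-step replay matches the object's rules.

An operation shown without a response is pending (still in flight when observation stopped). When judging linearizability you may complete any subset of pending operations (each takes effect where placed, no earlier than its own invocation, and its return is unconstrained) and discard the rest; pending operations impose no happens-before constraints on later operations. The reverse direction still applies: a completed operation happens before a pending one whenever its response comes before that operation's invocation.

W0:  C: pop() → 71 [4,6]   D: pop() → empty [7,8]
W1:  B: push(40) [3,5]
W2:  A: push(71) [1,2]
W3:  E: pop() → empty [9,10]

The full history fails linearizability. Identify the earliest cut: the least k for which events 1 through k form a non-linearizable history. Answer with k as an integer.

8

one valid order for events 1..7 is A, C, B:
1. A push(71), leaving stack <71>
2. C pop() → 71, leaving stack <>
3. B push(40), leaving stack <40>
at event 8 (D's time-8 response) nothing linearizes any more
for example A, B, C, D fails at step 3: C pop() → 71 is not legal there
for example A, C, B, D fails at step 4: D pop() → empty is not legal there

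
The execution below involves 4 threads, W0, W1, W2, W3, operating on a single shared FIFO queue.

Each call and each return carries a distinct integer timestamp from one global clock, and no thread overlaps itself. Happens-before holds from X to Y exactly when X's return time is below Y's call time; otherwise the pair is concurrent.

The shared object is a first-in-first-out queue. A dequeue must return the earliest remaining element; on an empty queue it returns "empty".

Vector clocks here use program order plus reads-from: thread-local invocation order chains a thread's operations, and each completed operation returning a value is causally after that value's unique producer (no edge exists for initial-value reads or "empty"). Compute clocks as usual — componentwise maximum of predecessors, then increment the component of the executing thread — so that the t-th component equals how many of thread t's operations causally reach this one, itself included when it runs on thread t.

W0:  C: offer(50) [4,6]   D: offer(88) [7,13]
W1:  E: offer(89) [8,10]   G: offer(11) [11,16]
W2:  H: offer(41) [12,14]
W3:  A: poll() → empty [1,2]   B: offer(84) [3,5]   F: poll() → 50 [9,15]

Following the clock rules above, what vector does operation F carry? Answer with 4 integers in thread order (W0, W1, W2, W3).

(1, 0, 0, 3)

no predecessors for A (invoked 1): W3 increments from zero → (0, 0, 0, 1)
no predecessors for H (invoked 12): W2 increments from zero → (0, 0, 1, 0)
no predecessors for E (invoked 8): W1 increments from zero → (0, 1, 0, 0)
no predecessors for C (invoked 4): W0 increments from zero → (1, 0, 0, 0)
from VC(A)=(0, 0, 0, 1), B (invoked 3) maxes components and bumps W3 → (0, 0, 0, 2)
from VC(E)=(0, 1, 0, 0), G (invoked 11) maxes components and bumps W1 → (0, 2, 0, 0)
from VC(C)=(1, 0, 0, 0), D (invoked 7) maxes components and bumps W0 → (2, 0, 0, 0)
from VC(B)=(0, 0, 0, 2), VC(C)=(1, 0, 0, 0), F (invoked 9) maxes components and bumps W3 → (1, 0, 0, 3)
target: VC(F) = (1, 0, 0, 3)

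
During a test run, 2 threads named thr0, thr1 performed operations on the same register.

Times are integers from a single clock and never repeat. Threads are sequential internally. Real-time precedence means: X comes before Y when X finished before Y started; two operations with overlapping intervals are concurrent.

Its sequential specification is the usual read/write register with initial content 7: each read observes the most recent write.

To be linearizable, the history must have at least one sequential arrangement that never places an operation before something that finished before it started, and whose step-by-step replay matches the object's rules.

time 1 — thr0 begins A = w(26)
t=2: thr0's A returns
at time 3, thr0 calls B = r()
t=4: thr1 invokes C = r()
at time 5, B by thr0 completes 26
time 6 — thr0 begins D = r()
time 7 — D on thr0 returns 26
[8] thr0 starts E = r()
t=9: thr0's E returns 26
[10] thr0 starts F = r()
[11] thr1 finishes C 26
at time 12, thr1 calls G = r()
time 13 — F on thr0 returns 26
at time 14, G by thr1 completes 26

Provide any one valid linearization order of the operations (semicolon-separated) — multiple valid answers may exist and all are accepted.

A; B; C; D; E; F; G

after step 1 (A w(26)): value 26
after step 2 (B r() → 26): value 26
after step 3 (C r() → 26): value 26
after step 4 (D r() → 26): value 26
after step 5 (E r() → 26): value 26
after step 6 (F r() → 26): value 26
after step 7 (G r() → 26): value 26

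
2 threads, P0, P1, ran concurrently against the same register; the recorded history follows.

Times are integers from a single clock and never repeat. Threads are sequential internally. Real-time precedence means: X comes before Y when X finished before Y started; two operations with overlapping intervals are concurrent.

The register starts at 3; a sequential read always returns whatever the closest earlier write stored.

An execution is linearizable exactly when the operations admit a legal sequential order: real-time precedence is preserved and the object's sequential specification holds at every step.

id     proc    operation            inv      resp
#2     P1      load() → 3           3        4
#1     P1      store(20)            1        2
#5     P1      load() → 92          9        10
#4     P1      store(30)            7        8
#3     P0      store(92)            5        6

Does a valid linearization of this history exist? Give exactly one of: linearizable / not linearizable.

prefix check: 1..3 passes, 1..4 fails once #2's time-4 response joins
the sole real-time-consistent order of 2 completed operations fails the register replay
e.g. #1, #2: illegal at step 2, since #2 load() → 3 cannot apply there

not linearizable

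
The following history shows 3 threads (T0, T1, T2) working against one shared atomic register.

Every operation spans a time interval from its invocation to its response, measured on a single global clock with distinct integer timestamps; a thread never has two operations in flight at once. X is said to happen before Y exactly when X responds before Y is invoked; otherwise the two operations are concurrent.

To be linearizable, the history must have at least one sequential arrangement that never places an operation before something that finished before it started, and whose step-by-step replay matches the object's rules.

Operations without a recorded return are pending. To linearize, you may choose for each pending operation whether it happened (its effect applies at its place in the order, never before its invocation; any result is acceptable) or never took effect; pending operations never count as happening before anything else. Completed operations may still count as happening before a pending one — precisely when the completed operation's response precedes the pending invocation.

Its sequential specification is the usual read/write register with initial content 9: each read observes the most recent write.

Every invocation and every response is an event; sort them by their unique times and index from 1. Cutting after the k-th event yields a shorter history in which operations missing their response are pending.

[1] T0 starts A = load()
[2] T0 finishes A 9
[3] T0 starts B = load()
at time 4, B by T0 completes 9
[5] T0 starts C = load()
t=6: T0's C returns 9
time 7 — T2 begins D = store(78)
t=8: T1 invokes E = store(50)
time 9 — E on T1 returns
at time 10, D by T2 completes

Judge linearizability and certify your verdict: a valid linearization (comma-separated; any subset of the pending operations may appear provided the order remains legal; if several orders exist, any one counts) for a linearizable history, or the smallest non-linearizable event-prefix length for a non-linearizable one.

linearizable — witness: A, B, C, D, E

step 1: A load() → 9 — value 9
step 2: B load() → 9 — value 9
step 3: C load() → 9 — value 9
step 4: D store(78) — value 78
step 5: E store(50) — value 50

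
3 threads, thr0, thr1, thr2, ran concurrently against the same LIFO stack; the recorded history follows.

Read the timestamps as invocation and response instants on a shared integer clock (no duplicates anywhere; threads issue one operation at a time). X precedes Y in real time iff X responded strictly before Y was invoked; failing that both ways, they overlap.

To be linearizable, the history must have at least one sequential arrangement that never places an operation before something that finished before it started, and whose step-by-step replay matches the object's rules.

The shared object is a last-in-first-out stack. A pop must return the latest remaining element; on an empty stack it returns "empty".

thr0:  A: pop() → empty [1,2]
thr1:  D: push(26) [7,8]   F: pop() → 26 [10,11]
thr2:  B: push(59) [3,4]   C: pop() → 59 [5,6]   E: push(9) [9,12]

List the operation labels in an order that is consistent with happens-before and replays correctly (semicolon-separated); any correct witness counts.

A; B; C; D; F; E

step 1: A pop() → empty — stack <>
step 2: B push(59) — stack <59>
step 3: C pop() → 59 — stack <>
step 4: D push(26) — stack <26>
step 5: F pop() → 26 — stack <>
step 6: E push(9) — stack <9>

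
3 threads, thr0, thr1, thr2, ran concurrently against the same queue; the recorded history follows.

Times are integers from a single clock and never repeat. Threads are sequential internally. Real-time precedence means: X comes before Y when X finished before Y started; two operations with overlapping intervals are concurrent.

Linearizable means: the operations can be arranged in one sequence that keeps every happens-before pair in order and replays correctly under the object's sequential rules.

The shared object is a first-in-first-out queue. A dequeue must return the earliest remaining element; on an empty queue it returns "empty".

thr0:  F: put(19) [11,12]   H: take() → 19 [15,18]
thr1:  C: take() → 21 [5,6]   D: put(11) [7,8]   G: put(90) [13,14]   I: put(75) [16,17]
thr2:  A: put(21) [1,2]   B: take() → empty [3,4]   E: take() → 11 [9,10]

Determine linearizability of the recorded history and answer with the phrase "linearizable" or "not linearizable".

not linearizable

prefix check: 1..3 passes, 1..4 fails once B's time-4 response joins
the sole real-time-consistent order of 2 completed operations fails the queue replay
sample order A, B stalls at step 2 — B take() → empty has no legal effect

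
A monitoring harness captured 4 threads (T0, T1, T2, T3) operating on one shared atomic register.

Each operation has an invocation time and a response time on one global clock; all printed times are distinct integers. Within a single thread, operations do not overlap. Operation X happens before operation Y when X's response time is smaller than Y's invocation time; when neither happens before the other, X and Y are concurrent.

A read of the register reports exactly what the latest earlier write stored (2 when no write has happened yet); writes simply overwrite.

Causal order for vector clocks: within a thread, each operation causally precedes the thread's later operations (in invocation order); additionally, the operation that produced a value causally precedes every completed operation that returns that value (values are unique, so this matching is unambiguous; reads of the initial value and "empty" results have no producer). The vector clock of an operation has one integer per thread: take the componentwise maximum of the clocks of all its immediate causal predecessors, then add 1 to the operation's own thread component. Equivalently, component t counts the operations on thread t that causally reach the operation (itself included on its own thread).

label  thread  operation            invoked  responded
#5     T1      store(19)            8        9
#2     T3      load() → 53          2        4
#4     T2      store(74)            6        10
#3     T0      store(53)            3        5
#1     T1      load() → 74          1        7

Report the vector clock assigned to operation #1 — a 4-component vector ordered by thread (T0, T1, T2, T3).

(0, 1, 1, 0)

#4 (invocation 6): nothing precedes it; T2's component alone gives (0, 0, 1, 0)
#3 (invocation 3): nothing precedes it; T0's component alone gives (1, 0, 0, 0)
merge at #1 (invoked 1): VC(#4)=(0, 0, 1, 0), own-thread bump on T1 → (0, 1, 1, 0)
merge at #2 (invoked 2): VC(#3)=(1, 0, 0, 0), own-thread bump on T3 → (1, 0, 0, 1)
merge at #5 (invoked 8): VC(#1)=(0, 1, 1, 0), own-thread bump on T1 → (0, 2, 1, 0)
target: VC(#1) = (0, 1, 1, 0)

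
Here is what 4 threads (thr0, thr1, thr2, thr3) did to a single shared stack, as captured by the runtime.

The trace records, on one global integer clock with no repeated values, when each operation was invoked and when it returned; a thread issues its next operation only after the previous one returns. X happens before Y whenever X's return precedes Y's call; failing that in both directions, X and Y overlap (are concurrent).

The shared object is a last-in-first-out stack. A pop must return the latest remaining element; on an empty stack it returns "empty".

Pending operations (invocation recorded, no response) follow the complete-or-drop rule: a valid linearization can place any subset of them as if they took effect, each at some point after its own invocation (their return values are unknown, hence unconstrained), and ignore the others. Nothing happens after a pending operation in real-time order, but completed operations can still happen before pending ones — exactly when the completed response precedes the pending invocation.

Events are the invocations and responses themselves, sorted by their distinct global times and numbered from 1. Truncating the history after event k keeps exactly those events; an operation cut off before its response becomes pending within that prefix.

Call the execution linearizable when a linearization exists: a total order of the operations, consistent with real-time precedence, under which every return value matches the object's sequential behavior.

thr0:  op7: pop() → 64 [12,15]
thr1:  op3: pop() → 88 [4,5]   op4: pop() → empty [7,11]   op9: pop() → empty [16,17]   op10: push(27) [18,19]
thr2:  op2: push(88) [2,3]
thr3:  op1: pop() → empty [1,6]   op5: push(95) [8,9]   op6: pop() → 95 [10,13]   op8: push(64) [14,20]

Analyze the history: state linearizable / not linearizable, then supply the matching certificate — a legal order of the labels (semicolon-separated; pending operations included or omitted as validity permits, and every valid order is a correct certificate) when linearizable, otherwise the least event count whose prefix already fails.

step 1: op1 pop() → empty — stack <>
step 2: op2 push(88) — stack <88>
step 3: op3 pop() → 88 — stack <>
step 4: op4 pop() → empty — stack <>
step 5: op5 push(95) — stack <95>
step 6: op6 pop() → 95 — stack <>
step 7: op8 push(64) — stack <64>
step 8: op7 pop() → 64 — stack <>
step 9: op9 pop() → empty — stack <>
step 10: op10 push(27) — stack <27>

linearizable — witness: op1; op2; op3; op4; op5; op6; op8; op7; op9; op10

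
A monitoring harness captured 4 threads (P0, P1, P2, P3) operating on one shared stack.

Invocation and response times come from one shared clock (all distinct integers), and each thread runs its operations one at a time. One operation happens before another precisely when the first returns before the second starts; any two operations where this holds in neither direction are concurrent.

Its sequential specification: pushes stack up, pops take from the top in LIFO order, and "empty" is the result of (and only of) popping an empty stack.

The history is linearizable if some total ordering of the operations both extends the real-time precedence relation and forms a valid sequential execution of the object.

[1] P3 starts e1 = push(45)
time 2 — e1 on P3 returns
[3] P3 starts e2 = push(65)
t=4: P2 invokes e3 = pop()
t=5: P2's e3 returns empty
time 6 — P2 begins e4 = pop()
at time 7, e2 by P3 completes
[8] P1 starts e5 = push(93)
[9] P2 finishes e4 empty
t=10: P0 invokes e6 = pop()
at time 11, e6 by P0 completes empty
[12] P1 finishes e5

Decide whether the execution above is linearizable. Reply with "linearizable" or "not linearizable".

not linearizable

through event 4 a valid linearization exists; event 5 (e3 responding at time 5) ends that
a single order respects real time; the 2 completed stack operations fail replay along it
no completion choice of the 1 pending operation (e2) rescues it — every subset was tried
take e1, e3 (pending dropped): step 2 already fails, because e3 pop() → empty cannot occur there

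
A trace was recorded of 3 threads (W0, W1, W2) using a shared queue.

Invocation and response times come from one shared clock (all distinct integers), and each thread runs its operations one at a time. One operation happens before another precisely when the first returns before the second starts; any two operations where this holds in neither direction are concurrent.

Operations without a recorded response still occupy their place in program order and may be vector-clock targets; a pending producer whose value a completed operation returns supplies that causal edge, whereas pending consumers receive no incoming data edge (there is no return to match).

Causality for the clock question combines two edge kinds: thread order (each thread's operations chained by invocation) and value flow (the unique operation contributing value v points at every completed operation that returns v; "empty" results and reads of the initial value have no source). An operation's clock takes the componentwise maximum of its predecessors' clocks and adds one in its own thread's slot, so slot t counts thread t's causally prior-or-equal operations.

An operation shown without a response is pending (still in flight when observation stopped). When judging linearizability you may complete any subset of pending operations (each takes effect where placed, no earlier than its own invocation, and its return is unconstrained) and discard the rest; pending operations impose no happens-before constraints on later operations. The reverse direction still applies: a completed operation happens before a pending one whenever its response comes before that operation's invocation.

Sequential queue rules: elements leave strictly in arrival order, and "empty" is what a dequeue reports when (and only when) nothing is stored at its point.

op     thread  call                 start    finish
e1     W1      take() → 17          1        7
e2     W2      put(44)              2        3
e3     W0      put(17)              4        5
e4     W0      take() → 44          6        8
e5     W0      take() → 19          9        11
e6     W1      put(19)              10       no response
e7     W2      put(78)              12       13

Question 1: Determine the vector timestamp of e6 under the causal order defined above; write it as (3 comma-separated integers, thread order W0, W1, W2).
(1, 2, 0)

e2 (invocation 2): nothing precedes it; W2's component alone gives (0, 0, 1)
e3 (invocation 4): nothing precedes it; W0's component alone gives (1, 0, 0)
merge at e7 (invoked 12): VC(e2)=(0, 0, 1), own-thread bump on W2 → (0, 0, 2)
merge at e1 (invoked 1): VC(e3)=(1, 0, 0), own-thread bump on W1 → (1, 1, 0)
merge at e6 (invoked 10): VC(e1)=(1, 1, 0), own-thread bump on W1 → (1, 2, 0)
merge at e4 (invoked 6): VC(e2)=(0, 0, 1), VC(e3)=(1, 0, 0), own-thread bump on W0 → (2, 0, 1)
merge at e5 (invoked 9): VC(e4)=(2, 0, 1), VC(e6)=(1, 2, 0), own-thread bump on W0 → (3, 2, 1)
target: VC(e6) = (1, 2, 0)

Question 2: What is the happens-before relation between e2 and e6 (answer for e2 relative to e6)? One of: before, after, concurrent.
before

e2 spans [2,3], e6 spans [10,…)
resp(e2)=3 < inv(e6)=10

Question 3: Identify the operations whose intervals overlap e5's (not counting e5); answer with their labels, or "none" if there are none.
e6

overlap test against e5 [9,11]: concurrent iff the interval meets 9..11
e1 [1,7]: before
e2 [2,3]: before
e3 [4,5]: before
e4 [6,8]: before
e6 [10,…): concurrent
e7 [12,13]: after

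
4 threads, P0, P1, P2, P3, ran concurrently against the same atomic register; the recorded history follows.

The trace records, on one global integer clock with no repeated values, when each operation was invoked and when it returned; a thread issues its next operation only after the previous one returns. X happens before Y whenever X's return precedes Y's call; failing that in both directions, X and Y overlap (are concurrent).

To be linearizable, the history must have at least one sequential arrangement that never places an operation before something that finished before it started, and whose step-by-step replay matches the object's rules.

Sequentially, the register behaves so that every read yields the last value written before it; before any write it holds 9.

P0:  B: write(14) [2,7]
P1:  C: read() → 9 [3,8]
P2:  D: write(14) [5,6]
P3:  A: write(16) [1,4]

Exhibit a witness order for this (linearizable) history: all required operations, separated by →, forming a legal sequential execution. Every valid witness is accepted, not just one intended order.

C → A → B → D

1. C read() → 9, leaving value 9
2. A write(16), leaving value 16
3. B write(14), leaving value 14
4. D write(14), leaving value 14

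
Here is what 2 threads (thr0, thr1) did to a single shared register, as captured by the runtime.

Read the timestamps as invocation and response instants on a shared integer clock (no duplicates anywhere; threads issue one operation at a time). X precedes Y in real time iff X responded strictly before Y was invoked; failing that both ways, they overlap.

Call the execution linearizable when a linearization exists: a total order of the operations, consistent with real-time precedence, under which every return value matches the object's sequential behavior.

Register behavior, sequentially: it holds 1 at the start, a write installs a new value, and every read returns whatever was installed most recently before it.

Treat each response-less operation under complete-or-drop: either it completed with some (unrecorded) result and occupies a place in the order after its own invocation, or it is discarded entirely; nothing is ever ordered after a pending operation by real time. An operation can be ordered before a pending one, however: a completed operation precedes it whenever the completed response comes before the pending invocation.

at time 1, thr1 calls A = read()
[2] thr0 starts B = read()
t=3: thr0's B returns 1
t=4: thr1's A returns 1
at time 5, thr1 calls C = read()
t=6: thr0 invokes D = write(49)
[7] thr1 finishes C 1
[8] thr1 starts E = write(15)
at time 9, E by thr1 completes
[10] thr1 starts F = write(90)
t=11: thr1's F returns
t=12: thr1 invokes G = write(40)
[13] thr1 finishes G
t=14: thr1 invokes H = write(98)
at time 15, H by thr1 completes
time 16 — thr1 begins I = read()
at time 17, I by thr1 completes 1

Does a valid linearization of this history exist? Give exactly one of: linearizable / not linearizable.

not linearizable

through event 16 a valid linearization exists; event 17 (I responding at time 17) ends that
checked exhaustively: 2 real-time-consistent orders of 8 completed operations, zero legal register replays
include/drop combinations of the 1 pending operation (D) were all tried; none helps
sample order A, B, C, E, F, G, H, I (pending dropped) stalls at step 8 — I read() → 1 has no legal effect
sample order B, A, C, E, F, G, H, I (pending dropped) stalls at step 8 — I read() → 1 has no legal effect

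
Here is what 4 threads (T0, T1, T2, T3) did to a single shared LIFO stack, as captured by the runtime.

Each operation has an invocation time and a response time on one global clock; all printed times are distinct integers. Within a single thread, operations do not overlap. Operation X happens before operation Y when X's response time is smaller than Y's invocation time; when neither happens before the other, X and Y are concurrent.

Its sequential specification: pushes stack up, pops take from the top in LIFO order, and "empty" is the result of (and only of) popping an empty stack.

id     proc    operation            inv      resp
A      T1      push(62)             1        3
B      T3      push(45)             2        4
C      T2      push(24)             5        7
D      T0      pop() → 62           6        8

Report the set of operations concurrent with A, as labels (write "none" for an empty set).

A spans [1,3]: anything still running between times 1 and 3 counts as concurrent
B [2,4]: concurrent
C [5,7]: after
D [6,8]: after

B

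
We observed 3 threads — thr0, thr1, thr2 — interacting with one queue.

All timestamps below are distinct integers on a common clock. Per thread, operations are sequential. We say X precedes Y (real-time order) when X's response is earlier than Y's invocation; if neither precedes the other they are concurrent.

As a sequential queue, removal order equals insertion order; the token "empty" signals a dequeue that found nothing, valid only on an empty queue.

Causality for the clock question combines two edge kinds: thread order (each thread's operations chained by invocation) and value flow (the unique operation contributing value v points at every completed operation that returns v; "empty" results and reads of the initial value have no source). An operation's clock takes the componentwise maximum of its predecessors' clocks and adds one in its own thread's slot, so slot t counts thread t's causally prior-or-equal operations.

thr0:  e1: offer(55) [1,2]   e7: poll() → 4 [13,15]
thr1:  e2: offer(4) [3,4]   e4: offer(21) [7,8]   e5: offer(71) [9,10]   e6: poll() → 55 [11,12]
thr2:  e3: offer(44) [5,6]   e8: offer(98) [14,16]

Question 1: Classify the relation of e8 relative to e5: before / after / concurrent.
Answer: after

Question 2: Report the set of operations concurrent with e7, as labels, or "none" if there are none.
Answer: e8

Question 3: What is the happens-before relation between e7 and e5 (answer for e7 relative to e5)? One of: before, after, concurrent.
Answer: after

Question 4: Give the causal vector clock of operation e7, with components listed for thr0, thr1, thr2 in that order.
Answer: (2, 1, 0)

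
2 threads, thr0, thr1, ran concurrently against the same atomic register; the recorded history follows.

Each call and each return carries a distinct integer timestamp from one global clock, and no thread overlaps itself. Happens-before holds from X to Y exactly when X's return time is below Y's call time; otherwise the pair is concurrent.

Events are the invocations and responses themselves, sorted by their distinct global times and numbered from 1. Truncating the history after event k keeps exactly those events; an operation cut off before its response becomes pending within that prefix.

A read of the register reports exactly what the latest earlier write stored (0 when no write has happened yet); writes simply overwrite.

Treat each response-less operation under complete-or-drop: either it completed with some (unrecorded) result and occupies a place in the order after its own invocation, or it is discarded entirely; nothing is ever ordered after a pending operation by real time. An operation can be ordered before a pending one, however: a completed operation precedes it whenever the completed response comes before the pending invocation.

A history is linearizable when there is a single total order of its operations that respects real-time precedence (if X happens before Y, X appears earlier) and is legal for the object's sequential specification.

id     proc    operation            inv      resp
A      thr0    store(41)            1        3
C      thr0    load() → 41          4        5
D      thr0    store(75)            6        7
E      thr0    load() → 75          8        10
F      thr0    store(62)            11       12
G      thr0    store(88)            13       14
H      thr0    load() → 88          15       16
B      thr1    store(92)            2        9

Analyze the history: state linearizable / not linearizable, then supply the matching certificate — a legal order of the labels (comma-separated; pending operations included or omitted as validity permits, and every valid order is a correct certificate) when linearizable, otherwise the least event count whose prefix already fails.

1. A store(41), leaving value 41
2. C load() → 41, leaving value 41
3. B store(92), leaving value 92
4. D store(75), leaving value 75
5. E load() → 75, leaving value 75
6. F store(62), leaving value 62
7. G store(88), leaving value 88
8. H load() → 88, leaving value 88

linearizable — witness: A, C, B, D, E, F, G, H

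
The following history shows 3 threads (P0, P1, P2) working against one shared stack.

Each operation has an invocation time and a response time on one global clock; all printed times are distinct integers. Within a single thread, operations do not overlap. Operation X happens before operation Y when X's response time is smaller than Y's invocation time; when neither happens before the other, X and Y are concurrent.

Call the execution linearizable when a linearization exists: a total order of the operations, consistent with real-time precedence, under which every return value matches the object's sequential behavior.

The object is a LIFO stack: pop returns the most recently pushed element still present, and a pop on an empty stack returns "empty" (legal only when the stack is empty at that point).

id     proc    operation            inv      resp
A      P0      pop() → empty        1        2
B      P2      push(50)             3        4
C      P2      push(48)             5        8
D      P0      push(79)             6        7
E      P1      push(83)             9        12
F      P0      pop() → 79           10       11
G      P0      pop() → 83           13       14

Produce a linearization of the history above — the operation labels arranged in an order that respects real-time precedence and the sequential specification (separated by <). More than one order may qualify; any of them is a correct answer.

A < B < C < D < F < E < G

step 1: A pop() → empty — stack <>
step 2: B push(50) — stack <50>
step 3: C push(48) — stack <50,48>
step 4: D push(79) — stack <50,48,79>
step 5: F pop() → 79 — stack <50,48>
step 6: E push(83) — stack <50,48,83>
step 7: G pop() → 83 — stack <50,48>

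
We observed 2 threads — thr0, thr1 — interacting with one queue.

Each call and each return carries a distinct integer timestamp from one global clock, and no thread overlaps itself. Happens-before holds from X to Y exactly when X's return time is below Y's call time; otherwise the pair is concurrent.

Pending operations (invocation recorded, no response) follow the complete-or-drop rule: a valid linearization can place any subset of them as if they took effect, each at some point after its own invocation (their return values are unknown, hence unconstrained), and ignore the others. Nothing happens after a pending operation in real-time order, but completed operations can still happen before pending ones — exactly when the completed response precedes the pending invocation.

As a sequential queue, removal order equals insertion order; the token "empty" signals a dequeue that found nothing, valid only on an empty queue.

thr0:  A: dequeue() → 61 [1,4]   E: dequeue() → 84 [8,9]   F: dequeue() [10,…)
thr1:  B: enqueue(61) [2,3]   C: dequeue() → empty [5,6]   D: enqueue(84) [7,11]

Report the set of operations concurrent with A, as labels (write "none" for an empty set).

A spans [1,4]; an op avoiding the whole window 1..4 is ordered, any other is concurrent
B [2,3]: concurrent
C [5,6]: after
D [7,11]: after
E [8,9]: after
F [10,…): after

B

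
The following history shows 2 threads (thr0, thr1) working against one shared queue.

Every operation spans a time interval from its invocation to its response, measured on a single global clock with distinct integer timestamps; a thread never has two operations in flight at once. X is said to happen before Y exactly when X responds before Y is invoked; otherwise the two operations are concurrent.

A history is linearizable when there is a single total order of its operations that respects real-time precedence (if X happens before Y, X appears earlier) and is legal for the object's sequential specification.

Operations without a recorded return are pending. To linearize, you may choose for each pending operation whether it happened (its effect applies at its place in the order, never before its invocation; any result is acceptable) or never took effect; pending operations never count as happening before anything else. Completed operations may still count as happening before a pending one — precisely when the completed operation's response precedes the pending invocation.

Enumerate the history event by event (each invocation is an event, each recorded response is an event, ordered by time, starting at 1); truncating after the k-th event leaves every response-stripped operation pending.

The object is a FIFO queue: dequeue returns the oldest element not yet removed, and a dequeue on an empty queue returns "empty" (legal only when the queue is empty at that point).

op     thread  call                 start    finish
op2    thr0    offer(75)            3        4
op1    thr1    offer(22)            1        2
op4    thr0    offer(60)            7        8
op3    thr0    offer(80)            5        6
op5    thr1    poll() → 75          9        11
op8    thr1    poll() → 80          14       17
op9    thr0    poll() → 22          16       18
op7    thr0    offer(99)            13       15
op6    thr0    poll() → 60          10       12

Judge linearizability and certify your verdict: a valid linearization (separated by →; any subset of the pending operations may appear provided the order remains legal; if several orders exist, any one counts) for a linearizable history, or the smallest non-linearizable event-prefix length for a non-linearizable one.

not linearizable — minimal violating prefix: 12 events

through event 11 a valid linearization exists; event 12 (op6 responding at time 12) ends that
6 completed operations, 2 real-time-consistent orders — every queue replay fails
e.g. op1, op2, op3, op4, op5, op6: illegal at step 5, since op5 poll() → 75 cannot apply there
e.g. op1, op2, op3, op4, op6, op5: illegal at step 5, since op6 poll() → 60 cannot apply there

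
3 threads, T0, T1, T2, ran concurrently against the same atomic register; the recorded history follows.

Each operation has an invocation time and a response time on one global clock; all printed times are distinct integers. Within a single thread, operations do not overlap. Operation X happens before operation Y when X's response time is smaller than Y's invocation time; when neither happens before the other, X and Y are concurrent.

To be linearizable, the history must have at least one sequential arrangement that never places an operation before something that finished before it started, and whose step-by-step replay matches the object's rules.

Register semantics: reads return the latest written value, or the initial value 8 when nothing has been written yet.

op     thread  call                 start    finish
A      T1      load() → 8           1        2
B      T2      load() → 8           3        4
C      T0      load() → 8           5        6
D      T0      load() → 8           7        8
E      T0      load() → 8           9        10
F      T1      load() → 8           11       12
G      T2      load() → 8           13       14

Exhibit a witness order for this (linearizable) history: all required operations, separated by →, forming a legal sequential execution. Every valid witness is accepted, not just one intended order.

1. A load() → 8, leaving value 8
2. B load() → 8, leaving value 8
3. C load() → 8, leaving value 8
4. D load() → 8, leaving value 8
5. E load() → 8, leaving value 8
6. F load() → 8, leaving value 8
7. G load() → 8, leaving value 8

A → B → C → D → E → F → G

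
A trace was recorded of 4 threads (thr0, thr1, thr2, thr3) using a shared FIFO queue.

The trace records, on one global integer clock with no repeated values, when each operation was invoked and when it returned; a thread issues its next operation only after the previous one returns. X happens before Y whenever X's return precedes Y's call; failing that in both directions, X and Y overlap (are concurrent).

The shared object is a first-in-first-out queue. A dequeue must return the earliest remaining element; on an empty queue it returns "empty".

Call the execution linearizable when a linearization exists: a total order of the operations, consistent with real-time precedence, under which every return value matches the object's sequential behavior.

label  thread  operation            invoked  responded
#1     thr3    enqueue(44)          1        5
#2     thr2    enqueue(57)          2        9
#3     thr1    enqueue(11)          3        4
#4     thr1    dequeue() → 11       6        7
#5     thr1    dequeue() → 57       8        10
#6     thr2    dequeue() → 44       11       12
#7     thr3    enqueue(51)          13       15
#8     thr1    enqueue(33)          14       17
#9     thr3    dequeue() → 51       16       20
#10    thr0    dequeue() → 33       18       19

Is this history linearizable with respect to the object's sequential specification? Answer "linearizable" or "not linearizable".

linearizable

a witness: #3, #2, #1, #4, #5, #6, #7, #8, #9, #10
after step 1 (#3 enqueue(11)): queue <11>
after step 2 (#2 enqueue(57)): queue <11,57>
after step 3 (#1 enqueue(44)): queue <11,57,44>
after step 4 (#4 dequeue() → 11): queue <57,44>
after step 5 (#5 dequeue() → 57): queue <44>
after step 6 (#6 dequeue() → 44): queue <>
after step 7 (#7 enqueue(51)): queue <51>
after step 8 (#8 enqueue(33)): queue <51,33>
after step 9 (#9 dequeue() → 51): queue <33>
after step 10 (#10 dequeue() → 33): queue <>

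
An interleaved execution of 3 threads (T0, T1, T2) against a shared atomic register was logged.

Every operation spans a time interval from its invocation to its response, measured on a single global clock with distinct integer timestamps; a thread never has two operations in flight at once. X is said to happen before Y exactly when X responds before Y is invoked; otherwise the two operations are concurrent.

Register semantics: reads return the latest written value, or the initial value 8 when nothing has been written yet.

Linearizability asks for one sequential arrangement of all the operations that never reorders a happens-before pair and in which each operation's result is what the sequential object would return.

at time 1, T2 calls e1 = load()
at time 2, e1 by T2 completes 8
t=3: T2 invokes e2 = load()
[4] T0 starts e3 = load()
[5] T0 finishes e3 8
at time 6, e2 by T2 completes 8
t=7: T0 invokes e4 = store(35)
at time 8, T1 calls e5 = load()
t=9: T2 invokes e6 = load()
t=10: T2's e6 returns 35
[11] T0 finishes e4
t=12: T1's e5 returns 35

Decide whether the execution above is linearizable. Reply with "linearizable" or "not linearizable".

linearizable

one valid linearization: e1, e2, e3, e4, e5, e6
after step 1 (e1 load() → 8): value 8
after step 2 (e2 load() → 8): value 8
after step 3 (e3 load() → 8): value 8
after step 4 (e4 store(35)): value 35
after step 5 (e5 load() → 35): value 35
after step 6 (e6 load() → 35): value 35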